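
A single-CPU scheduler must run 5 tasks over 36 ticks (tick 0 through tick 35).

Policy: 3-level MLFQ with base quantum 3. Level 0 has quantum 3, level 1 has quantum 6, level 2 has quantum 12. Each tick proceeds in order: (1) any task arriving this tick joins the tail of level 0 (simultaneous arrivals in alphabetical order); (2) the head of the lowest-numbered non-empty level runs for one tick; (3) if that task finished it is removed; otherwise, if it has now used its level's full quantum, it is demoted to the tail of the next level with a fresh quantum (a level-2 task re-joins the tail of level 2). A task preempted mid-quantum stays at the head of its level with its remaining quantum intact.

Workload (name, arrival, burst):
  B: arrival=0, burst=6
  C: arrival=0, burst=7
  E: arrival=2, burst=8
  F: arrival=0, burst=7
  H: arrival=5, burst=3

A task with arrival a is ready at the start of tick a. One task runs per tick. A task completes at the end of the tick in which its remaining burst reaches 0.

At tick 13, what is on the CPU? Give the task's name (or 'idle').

running at tick 13 = H

t=0: L0/L1/L2 = BCF/-/- → run B
t=1: L0/L1/L2 = BCF/-/- → run B
t=2: L0/L1/L2 = BCFE/-/- → run B
t=3: L0/L1/L2 = CFE/B/- → run C
t=4: L0/L1/L2 = CFE/B/- → run C
t=5: L0/L1/L2 = CFEH/B/- → run C
t=6: L0/L1/L2 = FEH/BC/- → run F
t=7: L0/L1/L2 = FEH/BC/- → run F
t=8: L0/L1/L2 = FEH/BC/- → run F
t=9: L0/L1/L2 = EH/BCF/- → run E
t=10: L0/L1/L2 = EH/BCF/- → run E
t=11: L0/L1/L2 = EH/BCF/- → run E
t=12: L0/L1/L2 = H/BCFE/- → run H
t=13: L0/L1/L2 = H/BCFE/- → run H
t=14: L0/L1/L2 = H/BCFE/- → run H
t=15: L0/L1/L2 = -/BCFE/- → run B
t=16: L0/L1/L2 = -/BCFE/- → run B
t=17: L0/L1/L2 = -/BCFE/- → run B
t=18: L0/L1/L2 = -/CFE/- → run C
t=19: L0/L1/L2 = -/CFE/- → run C
t=20: L0/L1/L2 = -/CFE/- → run C
t=21: L0/L1/L2 = -/CFE/- → run C
t=22: L0/L1/L2 = -/FE/- → run F
t=23: L0/L1/L2 = -/FE/- → run F
t=24: L0/L1/L2 = -/FE/- → run F
t=25: L0/L1/L2 = -/FE/- → run F
t=26: L0/L1/L2 = -/E/- → run E
t=27: L0/L1/L2 = -/E/- → run E
t=28: L0/L1/L2 = -/E/- → run E
t=29: L0/L1/L2 = -/E/- → run E
t=30: L0/L1/L2 = -/E/- → run E
t=31: (idle)
t=32: (idle)
t=33: (idle)
t=34: (idle)
t=35: (idle)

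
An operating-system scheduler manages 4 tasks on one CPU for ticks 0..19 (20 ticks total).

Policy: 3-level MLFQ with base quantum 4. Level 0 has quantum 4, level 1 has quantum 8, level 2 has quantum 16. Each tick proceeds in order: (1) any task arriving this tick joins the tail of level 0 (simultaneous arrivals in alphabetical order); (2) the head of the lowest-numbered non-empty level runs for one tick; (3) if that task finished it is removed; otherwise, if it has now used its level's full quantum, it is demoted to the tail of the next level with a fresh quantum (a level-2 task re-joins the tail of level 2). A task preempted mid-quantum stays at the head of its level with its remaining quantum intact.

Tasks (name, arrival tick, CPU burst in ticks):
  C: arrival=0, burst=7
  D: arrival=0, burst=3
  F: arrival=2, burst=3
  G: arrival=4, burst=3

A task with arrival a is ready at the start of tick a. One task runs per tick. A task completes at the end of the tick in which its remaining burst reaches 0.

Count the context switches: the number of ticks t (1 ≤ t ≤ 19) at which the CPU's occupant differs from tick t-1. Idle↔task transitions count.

context switches = 5

t=0: L0/L1/L2 = CD/-/- → run C
t=1: L0/L1/L2 = CD/-/- → run C
t=2: L0/L1/L2 = CDF/-/- → run C
t=3: L0/L1/L2 = CDF/-/- → run C
t=4: L0/L1/L2 = DFG/C/- → run D
t=5: L0/L1/L2 = DFG/C/- → run D
t=6: L0/L1/L2 = DFG/C/- → run D
t=7: L0/L1/L2 = FG/C/- → run F
t=8: L0/L1/L2 = FG/C/- → run F
t=9: L0/L1/L2 = FG/C/- → run F
t=10: L0/L1/L2 = G/C/- → run G
t=11: L0/L1/L2 = G/C/- → run G
t=12: L0/L1/L2 = G/C/- → run G
t=13: L0/L1/L2 = -/C/- → run C
t=14: L0/L1/L2 = -/C/- → run C
t=15: L0/L1/L2 = -/C/- → run C
t=16: (idle)
t=17: (idle)
t=18: (idle)
t=19: (idle)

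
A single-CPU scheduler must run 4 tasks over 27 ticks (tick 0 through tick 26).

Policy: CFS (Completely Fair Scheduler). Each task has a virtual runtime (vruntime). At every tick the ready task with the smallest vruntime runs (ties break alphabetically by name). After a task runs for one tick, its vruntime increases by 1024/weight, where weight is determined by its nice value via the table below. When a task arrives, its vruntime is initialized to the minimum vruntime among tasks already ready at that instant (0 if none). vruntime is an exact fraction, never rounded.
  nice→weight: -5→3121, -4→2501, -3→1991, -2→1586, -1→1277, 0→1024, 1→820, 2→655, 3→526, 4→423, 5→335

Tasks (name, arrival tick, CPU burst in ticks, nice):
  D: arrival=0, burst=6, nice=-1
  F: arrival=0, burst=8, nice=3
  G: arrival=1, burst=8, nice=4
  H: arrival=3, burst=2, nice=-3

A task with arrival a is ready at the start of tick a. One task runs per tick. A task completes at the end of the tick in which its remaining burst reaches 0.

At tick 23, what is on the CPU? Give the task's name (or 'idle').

t=0: vr[D=0 F=0] → run D
t=1: vr[D=1024/1277 F=0 G=0] → run F
t=2: vr[D=1024/1277 F=512/263 G=0] → run G
t=3: vr[D=1024/1277 F=512/263 G=1024/423 H=1024/1277] → run D
t=4: vr[D=2048/1277 F=512/263 G=1024/423 H=1024/1277] → run H
t=5: vr[D=2048/1277 F=512/263 G=1024/423 H=3346432/2542507] → run H
t=6: vr[D=2048/1277 F=512/263 G=1024/423] → run D
t=7: vr[D=3072/1277 F=512/263 G=1024/423] → run F
t=8: vr[D=3072/1277 F=1024/263 G=1024/423] → run D
t=9: vr[D=4096/1277 F=1024/263 G=1024/423] → run G
t=10: vr[D=4096/1277 F=1024/263 G=2048/423] → run D
t=11: vr[D=5120/1277 F=1024/263 G=2048/423] → run F
t=12: vr[D=5120/1277 F=1536/263 G=2048/423] → run D
t=13: vr[F=1536/263 G=2048/423] → run G
t=14: vr[F=1536/263 G=1024/141] → run F
t=15: vr[F=2048/263 G=1024/141] → run G
t=16: vr[F=2048/263 G=4096/423] → run F
t=17: vr[F=2560/263 G=4096/423] → run G
t=18: vr[F=2560/263 G=5120/423] → run F
t=19: vr[F=3072/263 G=5120/423] → run F
t=20: vr[F=3584/263 G=5120/423] → run G
t=21: vr[F=3584/263 G=2048/141] → run F
t=22: vr[G=2048/141] → run G
t=23: vr[G=7168/423] → run G
t=24: (idle)
t=25: (idle)
t=26: (idle)

running at tick 23 = G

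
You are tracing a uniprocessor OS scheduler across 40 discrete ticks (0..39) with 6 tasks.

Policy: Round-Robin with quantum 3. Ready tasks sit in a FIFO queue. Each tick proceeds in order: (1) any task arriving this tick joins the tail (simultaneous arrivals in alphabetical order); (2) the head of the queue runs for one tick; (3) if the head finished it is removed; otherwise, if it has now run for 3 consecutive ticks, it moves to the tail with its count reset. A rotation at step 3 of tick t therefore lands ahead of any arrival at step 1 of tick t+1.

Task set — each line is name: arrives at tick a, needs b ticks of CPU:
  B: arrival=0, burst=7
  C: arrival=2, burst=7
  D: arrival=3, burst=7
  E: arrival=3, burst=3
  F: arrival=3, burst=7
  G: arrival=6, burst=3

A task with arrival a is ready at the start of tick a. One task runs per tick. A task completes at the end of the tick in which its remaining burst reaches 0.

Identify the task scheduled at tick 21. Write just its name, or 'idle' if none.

running at tick 21 = G

t=0: queue=[B] q_used=0 → run B
t=1: queue=[B] q_used=1 → run B
t=2: queue=[B,C] q_used=2 → run B
t=3: queue=[C,B,D,E,F] q_used=0 → run C
t=4: queue=[C,B,D,E,F] q_used=1 → run C
t=5: queue=[C,B,D,E,F] q_used=2 → run C
t=6: queue=[B,D,E,F,C,G] q_used=0 → run B
t=7: queue=[B,D,E,F,C,G] q_used=1 → run B
t=8: queue=[B,D,E,F,C,G] q_used=2 → run B
t=9: queue=[D,E,F,C,G,B] q_used=0 → run D
t=10: queue=[D,E,F,C,G,B] q_used=1 → run D
t=11: queue=[D,E,F,C,G,B] q_used=2 → run D
t=12: queue=[E,F,C,G,B,D] q_used=0 → run E
t=13: queue=[E,F,C,G,B,D] q_used=1 → run E
t=14: queue=[E,F,C,G,B,D] q_used=2 → run E
t=15: queue=[F,C,G,B,D] q_used=0 → run F
t=16: queue=[F,C,G,B,D] q_used=1 → run F
t=17: queue=[F,C,G,B,D] q_used=2 → run F
t=18: queue=[C,G,B,D,F] q_used=0 → run C
t=19: queue=[C,G,B,D,F] q_used=1 → run C
t=20: queue=[C,G,B,D,F] q_used=2 → run C
t=21: queue=[G,B,D,F,C] q_used=0 → run G
t=22: queue=[G,B,D,F,C] q_used=1 → run G
t=23: queue=[G,B,D,F,C] q_used=2 → run G
t=24: queue=[B,D,F,C] q_used=0 → run B
t=25: queue=[D,F,C] q_used=0 → run D
t=26: queue=[D,F,C] q_used=1 → run D
t=27: queue=[D,F,C] q_used=2 → run D
t=28: queue=[F,C,D] q_used=0 → run F
t=29: queue=[F,C,D] q_used=1 → run F
t=30: queue=[F,C,D] q_used=2 → run F
t=31: queue=[C,D,F] q_used=0 → run C
t=32: queue=[D,F] q_used=0 → run D
t=33: queue=[F] q_used=0 → run F
t=34: (idle)
t=35: (idle)
t=36: (idle)
t=37: (idle)
t=38: (idle)
t=39: (idle)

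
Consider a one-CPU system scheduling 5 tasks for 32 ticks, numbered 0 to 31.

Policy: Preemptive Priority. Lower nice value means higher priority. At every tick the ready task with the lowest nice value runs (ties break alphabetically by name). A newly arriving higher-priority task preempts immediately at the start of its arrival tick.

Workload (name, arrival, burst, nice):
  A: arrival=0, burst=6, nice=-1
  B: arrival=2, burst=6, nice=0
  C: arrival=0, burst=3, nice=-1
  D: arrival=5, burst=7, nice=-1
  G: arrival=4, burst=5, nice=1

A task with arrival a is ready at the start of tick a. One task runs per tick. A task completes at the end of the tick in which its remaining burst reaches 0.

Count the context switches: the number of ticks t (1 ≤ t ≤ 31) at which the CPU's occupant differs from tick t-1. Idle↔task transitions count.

context switches = 5

t=0: ready={A,C} → run A
t=1: ready={A,C} → run A
t=2: ready={A,B,C} → run A
t=3: ready={A,B,C} → run A
t=4: ready={A,B,C,G} → run A
t=5: ready={A,B,C,D,G} → run A
t=6: ready={B,C,D,G} → run C
t=7: ready={B,C,D,G} → run C
t=8: ready={B,C,D,G} → run C
t=9: ready={B,D,G} → run D
t=10: ready={B,D,G} → run D
t=11: ready={B,D,G} → run D
t=12: ready={B,D,G} → run D
t=13: ready={B,D,G} → run D
t=14: ready={B,D,G} → run D
t=15: ready={B,D,G} → run D
t=16: ready={B,G} → run B
t=17: ready={B,G} → run B
t=18: ready={B,G} → run B
t=19: ready={B,G} → run B
t=20: ready={B,G} → run B
t=21: ready={B,G} → run B
t=22: ready={G} → run G
t=23: ready={G} → run G
t=24: ready={G} → run G
t=25: ready={G} → run G
t=26: ready={G} → run G
t=27: (idle)
t=28: (idle)
t=29: (idle)
t=30: (idle)
t=31: (idle)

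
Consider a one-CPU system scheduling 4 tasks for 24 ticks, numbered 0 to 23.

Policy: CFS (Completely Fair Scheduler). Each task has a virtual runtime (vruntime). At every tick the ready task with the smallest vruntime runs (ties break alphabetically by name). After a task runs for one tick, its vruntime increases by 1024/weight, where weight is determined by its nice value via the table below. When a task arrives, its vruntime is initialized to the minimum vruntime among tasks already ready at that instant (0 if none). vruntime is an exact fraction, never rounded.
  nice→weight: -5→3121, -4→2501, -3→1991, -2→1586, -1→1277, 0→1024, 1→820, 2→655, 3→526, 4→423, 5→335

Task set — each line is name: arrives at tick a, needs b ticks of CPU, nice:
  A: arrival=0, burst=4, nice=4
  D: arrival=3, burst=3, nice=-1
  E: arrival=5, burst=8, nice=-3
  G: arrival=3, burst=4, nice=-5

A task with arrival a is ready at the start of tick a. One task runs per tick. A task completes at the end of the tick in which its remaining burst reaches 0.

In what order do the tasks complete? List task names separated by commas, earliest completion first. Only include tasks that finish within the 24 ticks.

t=0: vr[A=0] → run A
t=1: vr[A=1024/423] → run A
t=2: vr[A=2048/423] → run A
t=3: vr[A=1024/141 D=1024/141 G=1024/141] → run A
t=4: vr[D=1024/141 G=1024/141] → run D
t=5: vr[D=1452032/180057 E=1024/141 G=1024/141] → run E
t=6: vr[D=1452032/180057 E=2183168/280731 G=1024/141] → run G
t=7: vr[D=1452032/180057 E=2183168/280731 G=3340288/440061] → run G
t=8: vr[D=1452032/180057 E=2183168/280731 G=3484672/440061] → run E
t=9: vr[D=1452032/180057 E=2327552/280731 G=3484672/440061] → run G
t=10: vr[D=1452032/180057 E=2327552/280731 G=3629056/440061] → run D
t=11: vr[D=1596416/180057 E=2327552/280731 G=3629056/440061] → run G
t=12: vr[D=1596416/180057 E=2327552/280731] → run E
t=13: vr[D=1596416/180057 E=2471936/280731] → run E
t=14: vr[D=1596416/180057 E=2616320/280731] → run D
t=15: vr[E=2616320/280731] → run E
t=16: vr[E=2760704/280731] → run E
t=17: vr[E=2905088/280731] → run E
t=18: vr[E=3049472/280731] → run E
t=19: (idle)
t=20: (idle)
t=21: (idle)
t=22: (idle)
t=23: (idle)

completion order = A, G, D, E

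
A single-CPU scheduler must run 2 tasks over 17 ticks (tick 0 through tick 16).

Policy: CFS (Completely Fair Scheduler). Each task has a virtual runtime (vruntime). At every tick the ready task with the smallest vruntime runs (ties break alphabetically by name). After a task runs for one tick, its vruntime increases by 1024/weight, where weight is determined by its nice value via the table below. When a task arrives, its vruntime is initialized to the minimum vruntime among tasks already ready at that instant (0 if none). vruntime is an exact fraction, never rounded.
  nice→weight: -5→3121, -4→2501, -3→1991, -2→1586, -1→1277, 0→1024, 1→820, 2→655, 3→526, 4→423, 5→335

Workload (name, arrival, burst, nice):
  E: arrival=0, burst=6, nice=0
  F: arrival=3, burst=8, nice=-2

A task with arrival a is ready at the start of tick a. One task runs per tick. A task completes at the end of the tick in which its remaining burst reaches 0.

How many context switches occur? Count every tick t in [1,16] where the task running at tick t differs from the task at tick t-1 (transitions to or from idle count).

context switches = 6

t=0: vr[E=0] → run E
t=1: vr[E=1] → run E
t=2: vr[E=2] → run E
t=3: vr[E=3 F=3] → run E
t=4: vr[E=4 F=3] → run F
t=5: vr[E=4 F=2891/793] → run F
t=6: vr[E=4 F=3403/793] → run E
t=7: vr[E=5 F=3403/793] → run F
t=8: vr[E=5 F=3915/793] → run F
t=9: vr[E=5 F=4427/793] → run E
t=10: vr[F=4427/793] → run F
t=11: vr[F=4939/793] → run F
t=12: vr[F=5451/793] → run F
t=13: vr[F=5963/793] → run F
t=14: (idle)
t=15: (idle)
t=16: (idle)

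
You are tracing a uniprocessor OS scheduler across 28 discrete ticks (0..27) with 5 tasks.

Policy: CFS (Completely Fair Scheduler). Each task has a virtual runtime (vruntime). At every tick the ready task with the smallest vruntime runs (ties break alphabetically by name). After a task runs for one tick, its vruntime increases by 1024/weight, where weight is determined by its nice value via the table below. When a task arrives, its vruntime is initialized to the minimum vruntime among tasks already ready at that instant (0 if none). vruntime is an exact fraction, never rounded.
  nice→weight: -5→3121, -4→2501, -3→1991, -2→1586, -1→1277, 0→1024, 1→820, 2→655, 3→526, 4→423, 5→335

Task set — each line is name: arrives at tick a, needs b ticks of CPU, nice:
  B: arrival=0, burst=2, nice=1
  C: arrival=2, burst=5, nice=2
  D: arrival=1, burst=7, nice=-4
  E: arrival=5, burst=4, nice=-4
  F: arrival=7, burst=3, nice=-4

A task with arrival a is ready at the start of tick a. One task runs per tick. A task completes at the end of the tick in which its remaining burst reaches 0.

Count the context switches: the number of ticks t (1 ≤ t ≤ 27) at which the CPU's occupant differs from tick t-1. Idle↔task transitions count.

t=0: vr[B=0] → run B
t=1: vr[B=256/205 D=256/205] → run B
t=2: vr[C=256/205 D=256/205] → run C
t=3: vr[C=15104/5371 D=256/205] → run D
t=4: vr[C=15104/5371 D=20736/12505] → run D
t=5: vr[C=15104/5371 D=25856/12505 E=25856/12505] → run D
t=6: vr[C=15104/5371 D=30976/12505 E=25856/12505] → run E
t=7: vr[C=15104/5371 D=30976/12505 E=30976/12505 F=30976/12505] → run D
t=8: vr[C=15104/5371 D=36096/12505 E=30976/12505 F=30976/12505] → run E
t=9: vr[C=15104/5371 D=36096/12505 E=36096/12505 F=30976/12505] → run F
t=10: vr[C=15104/5371 D=36096/12505 E=36096/12505 F=36096/12505] → run C
t=11: vr[C=117504/26855 D=36096/12505 E=36096/12505 F=36096/12505] → run D
t=12: vr[C=117504/26855 D=41216/12505 E=36096/12505 F=36096/12505] → run E
t=13: vr[C=117504/26855 D=41216/12505 E=41216/12505 F=36096/12505] → run F
t=14: vr[C=117504/26855 D=41216/12505 E=41216/12505 F=41216/12505] → run D
t=15: vr[C=117504/26855 D=46336/12505 E=41216/12505 F=41216/12505] → run E
t=16: vr[C=117504/26855 D=46336/12505 F=41216/12505] → run F
t=17: vr[C=117504/26855 D=46336/12505] → run D
t=18: vr[C=117504/26855] → run C
t=19: vr[C=159488/26855] → run C
t=20: vr[C=201472/26855] → run C
t=21: (idle)
t=22: (idle)
t=23: (idle)
t=24: (idle)
t=25: (idle)
t=26: (idle)
t=27: (idle)

context switches = 16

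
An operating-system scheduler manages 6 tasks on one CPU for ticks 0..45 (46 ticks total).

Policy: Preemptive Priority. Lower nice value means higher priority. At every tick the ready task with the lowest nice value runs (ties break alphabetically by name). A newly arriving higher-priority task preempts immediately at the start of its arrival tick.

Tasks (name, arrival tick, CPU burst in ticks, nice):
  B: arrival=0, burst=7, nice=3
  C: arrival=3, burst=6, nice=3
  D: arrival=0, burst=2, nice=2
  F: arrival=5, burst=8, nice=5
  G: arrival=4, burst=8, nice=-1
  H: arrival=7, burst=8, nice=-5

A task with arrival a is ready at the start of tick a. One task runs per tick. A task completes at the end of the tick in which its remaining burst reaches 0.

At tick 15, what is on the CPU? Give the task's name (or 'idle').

t=0: ready={B,D} → run D
t=1: ready={B,D} → run D
t=2: ready={B} → run B
t=3: ready={B,C} → run B
t=4: ready={B,C,G} → run G
t=5: ready={B,C,F,G} → run G
t=6: ready={B,C,F,G} → run G
t=7: ready={B,C,F,G,H} → run H
t=8: ready={B,C,F,G,H} → run H
t=9: ready={B,C,F,G,H} → run H
t=10: ready={B,C,F,G,H} → run H
t=11: ready={B,C,F,G,H} → run H
t=12: ready={B,C,F,G,H} → run H
t=13: ready={B,C,F,G,H} → run H
t=14: ready={B,C,F,G,H} → run H
t=15: ready={B,C,F,G} → run G
t=16: ready={B,C,F,G} → run G
t=17: ready={B,C,F,G} → run G
t=18: ready={B,C,F,G} → run G
t=19: ready={B,C,F,G} → run G
t=20: ready={B,C,F} → run B
t=21: ready={B,C,F} → run B
t=22: ready={B,C,F} → run B
t=23: ready={B,C,F} → run B
t=24: ready={B,C,F} → run B
t=25: ready={C,F} → run C
t=26: ready={C,F} → run C
t=27: ready={C,F} → run C
t=28: ready={C,F} → run C
t=29: ready={C,F} → run C
t=30: ready={C,F} → run C
t=31: ready={F} → run F
t=32: ready={F} → run F
t=33: ready={F} → run F
t=34: ready={F} → run F
t=35: ready={F} → run F
t=36: ready={F} → run F
t=37: ready={F} → run F
t=38: ready={F} → run F
t=39: (idle)
t=40: (idle)
t=41: (idle)
t=42: (idle)
t=43: (idle)
t=44: (idle)
t=45: (idle)

running at tick 15 = G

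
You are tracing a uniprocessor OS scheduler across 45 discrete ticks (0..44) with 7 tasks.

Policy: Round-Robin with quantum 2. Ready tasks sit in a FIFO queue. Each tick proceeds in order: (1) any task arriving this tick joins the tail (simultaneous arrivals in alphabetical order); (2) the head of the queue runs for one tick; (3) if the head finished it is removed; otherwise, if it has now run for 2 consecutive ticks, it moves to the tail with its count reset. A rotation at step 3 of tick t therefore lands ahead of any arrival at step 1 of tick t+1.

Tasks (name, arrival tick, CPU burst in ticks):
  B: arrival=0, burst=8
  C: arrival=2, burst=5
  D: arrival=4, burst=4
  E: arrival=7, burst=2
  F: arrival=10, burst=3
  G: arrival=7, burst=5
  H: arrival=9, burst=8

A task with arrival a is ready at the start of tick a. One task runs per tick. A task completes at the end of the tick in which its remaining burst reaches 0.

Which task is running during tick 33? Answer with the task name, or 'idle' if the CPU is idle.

running at tick 33 = H

t=0: queue=[B] q_used=0 → run B
t=1: queue=[B] q_used=1 → run B
t=2: queue=[B,C] q_used=0 → run B
t=3: queue=[B,C] q_used=1 → run B
t=4: queue=[C,B,D] q_used=0 → run C
t=5: queue=[C,B,D] q_used=1 → run C
t=6: queue=[B,D,C] q_used=0 → run B
t=7: queue=[B,D,C,E,G] q_used=1 → run B
t=8: queue=[D,C,E,G,B] q_used=0 → run D
t=9: queue=[D,C,E,G,B,H] q_used=1 → run D
t=10: queue=[C,E,G,B,H,D,F] q_used=0 → run C
t=11: queue=[C,E,G,B,H,D,F] q_used=1 → run C
t=12: queue=[E,G,B,H,D,F,C] q_used=0 → run E
t=13: queue=[E,G,B,H,D,F,C] q_used=1 → run E
t=14: queue=[G,B,H,D,F,C] q_used=0 → run G
t=15: queue=[G,B,H,D,F,C] q_used=1 → run G
t=16: queue=[B,H,D,F,C,G] q_used=0 → run B
t=17: queue=[B,H,D,F,C,G] q_used=1 → run B
t=18: queue=[H,D,F,C,G] q_used=0 → run H
t=19: queue=[H,D,F,C,G] q_used=1 → run H
t=20: queue=[D,F,C,G,H] q_used=0 → run D
t=21: queue=[D,F,C,G,H] q_used=1 → run D
t=22: queue=[F,C,G,H] q_used=0 → run F
t=23: queue=[F,C,G,H] q_used=1 → run F
t=24: queue=[C,G,H,F] q_used=0 → run C
t=25: queue=[G,H,F] q_used=0 → run G
t=26: queue=[G,H,F] q_used=1 → run G
t=27: queue=[H,F,G] q_used=0 → run H
t=28: queue=[H,F,G] q_used=1 → run H
t=29: queue=[F,G,H] q_used=0 → run F
t=30: queue=[G,H] q_used=0 → run G
t=31: queue=[H] q_used=0 → run H
t=32: queue=[H] q_used=1 → run H
t=33: queue=[H] q_used=0 → run H
t=34: queue=[H] q_used=1 → run H
t=35: (idle)
t=36: (idle)
t=37: (idle)
t=38: (idle)
t=39: (idle)
t=40: (idle)
t=41: (idle)
t=42: (idle)
t=43: (idle)
t=44: (idle)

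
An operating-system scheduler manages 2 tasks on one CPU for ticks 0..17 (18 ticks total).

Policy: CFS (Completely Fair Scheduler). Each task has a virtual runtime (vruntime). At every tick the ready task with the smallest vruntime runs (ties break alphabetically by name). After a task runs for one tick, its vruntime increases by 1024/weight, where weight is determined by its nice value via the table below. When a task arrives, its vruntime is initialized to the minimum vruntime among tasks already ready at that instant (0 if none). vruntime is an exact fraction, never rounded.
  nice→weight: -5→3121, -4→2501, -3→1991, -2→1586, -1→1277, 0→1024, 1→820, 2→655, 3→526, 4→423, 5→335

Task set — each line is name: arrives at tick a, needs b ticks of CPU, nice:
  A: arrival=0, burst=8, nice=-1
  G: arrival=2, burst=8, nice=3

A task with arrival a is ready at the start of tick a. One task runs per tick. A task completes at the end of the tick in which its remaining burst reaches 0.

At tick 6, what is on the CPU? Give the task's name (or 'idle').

running at tick 6 = G

t=0: vr[A=0] → run A
t=1: vr[A=1024/1277] → run A
t=2: vr[A=2048/1277 G=2048/1277] → run A
t=3: vr[A=3072/1277 G=2048/1277] → run G
t=4: vr[A=3072/1277 G=1192448/335851] → run A
t=5: vr[A=4096/1277 G=1192448/335851] → run A
t=6: vr[A=5120/1277 G=1192448/335851] → run G
t=7: vr[A=5120/1277 G=1846272/335851] → run A
t=8: vr[A=6144/1277 G=1846272/335851] → run A
t=9: vr[A=7168/1277 G=1846272/335851] → run G
t=10: vr[A=7168/1277 G=2500096/335851] → run A
t=11: vr[G=2500096/335851] → run G
t=12: vr[G=3153920/335851] → run G
t=13: vr[G=3807744/335851] → run G
t=14: vr[G=4461568/335851] → run G
t=15: vr[G=5115392/335851] → run G
t=16: (idle)
t=17: (idle)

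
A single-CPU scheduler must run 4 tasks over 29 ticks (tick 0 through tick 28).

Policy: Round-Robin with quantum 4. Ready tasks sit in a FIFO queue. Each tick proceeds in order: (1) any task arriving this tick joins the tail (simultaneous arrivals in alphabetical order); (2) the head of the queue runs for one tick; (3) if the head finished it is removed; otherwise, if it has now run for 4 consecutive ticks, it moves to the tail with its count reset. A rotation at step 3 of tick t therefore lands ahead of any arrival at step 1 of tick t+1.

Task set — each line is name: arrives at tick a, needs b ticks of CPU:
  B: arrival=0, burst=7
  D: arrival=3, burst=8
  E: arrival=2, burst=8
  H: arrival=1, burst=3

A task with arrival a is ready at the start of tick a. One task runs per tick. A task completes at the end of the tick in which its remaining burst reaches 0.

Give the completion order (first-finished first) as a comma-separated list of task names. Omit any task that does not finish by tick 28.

t=0: queue=[B] q_used=0 → run B
t=1: queue=[B,H] q_used=1 → run B
t=2: queue=[B,H,E] q_used=2 → run B
t=3: queue=[B,H,E,D] q_used=3 → run B
t=4: queue=[H,E,D,B] q_used=0 → run H
t=5: queue=[H,E,D,B] q_used=1 → run H
t=6: queue=[H,E,D,B] q_used=2 → run H
t=7: queue=[E,D,B] q_used=0 → run E
t=8: queue=[E,D,B] q_used=1 → run E
t=9: queue=[E,D,B] q_used=2 → run E
t=10: queue=[E,D,B] q_used=3 → run E
t=11: queue=[D,B,E] q_used=0 → run D
t=12: queue=[D,B,E] q_used=1 → run D
t=13: queue=[D,B,E] q_used=2 → run D
t=14: queue=[D,B,E] q_used=3 → run D
t=15: queue=[B,E,D] q_used=0 → run B
t=16: queue=[B,E,D] q_used=1 → run B
t=17: queue=[B,E,D] q_used=2 → run B
t=18: queue=[E,D] q_used=0 → run E
t=19: queue=[E,D] q_used=1 → run E
t=20: queue=[E,D] q_used=2 → run E
t=21: queue=[E,D] q_used=3 → run E
t=22: queue=[D] q_used=0 → run D
t=23: queue=[D] q_used=1 → run D
t=24: queue=[D] q_used=2 → run D
t=25: queue=[D] q_used=3 → run D
t=26: (idle)
t=27: (idle)
t=28: (idle)

completion order = H, B, E, D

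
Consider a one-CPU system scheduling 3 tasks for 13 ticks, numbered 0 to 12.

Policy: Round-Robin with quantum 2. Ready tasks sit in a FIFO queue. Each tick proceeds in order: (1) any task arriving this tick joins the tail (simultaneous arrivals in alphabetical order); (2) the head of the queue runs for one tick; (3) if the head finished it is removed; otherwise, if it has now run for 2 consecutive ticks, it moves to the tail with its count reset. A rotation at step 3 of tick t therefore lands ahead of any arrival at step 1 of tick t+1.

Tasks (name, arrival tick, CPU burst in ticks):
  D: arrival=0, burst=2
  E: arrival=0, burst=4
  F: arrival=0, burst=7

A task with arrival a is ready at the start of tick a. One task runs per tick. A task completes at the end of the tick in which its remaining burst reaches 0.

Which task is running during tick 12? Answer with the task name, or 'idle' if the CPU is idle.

running at tick 12 = F

t=0: queue=[D,E,F] q_used=0 → run D
t=1: queue=[D,E,F] q_used=1 → run D
t=2: queue=[E,F] q_used=0 → run E
t=3: queue=[E,F] q_used=1 → run E
t=4: queue=[F,E] q_used=0 → run F
t=5: queue=[F,E] q_used=1 → run F
t=6: queue=[E,F] q_used=0 → run E
t=7: queue=[E,F] q_used=1 → run E
t=8: queue=[F] q_used=0 → run F
t=9: queue=[F] q_used=1 → run F
t=10: queue=[F] q_used=0 → run F
t=11: queue=[F] q_used=1 → run F
t=12: queue=[F] q_used=0 → run F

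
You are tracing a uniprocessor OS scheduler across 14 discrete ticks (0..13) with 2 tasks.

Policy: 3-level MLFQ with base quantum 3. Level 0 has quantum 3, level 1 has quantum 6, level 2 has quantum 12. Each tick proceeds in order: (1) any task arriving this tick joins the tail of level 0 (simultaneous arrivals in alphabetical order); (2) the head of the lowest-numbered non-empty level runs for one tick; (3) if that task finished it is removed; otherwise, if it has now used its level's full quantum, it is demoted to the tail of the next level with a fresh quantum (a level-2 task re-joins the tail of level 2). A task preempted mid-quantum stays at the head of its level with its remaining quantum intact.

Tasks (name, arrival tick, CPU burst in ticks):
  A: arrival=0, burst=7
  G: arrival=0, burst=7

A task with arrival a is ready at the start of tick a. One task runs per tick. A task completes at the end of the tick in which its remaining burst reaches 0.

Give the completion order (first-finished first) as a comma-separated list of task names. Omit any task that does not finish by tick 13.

completion order = A, G

t=0: L0/L1/L2 = AG/-/- → run A
t=1: L0/L1/L2 = AG/-/- → run A
t=2: L0/L1/L2 = AG/-/- → run A
t=3: L0/L1/L2 = G/A/- → run G
t=4: L0/L1/L2 = G/A/- → run G
t=5: L0/L1/L2 = G/A/- → run G
t=6: L0/L1/L2 = -/AG/- → run A
t=7: L0/L1/L2 = -/AG/- → run A
t=8: L0/L1/L2 = -/AG/- → run A
t=9: L0/L1/L2 = -/AG/- → run A
t=10: L0/L1/L2 = -/G/- → run G
t=11: L0/L1/L2 = -/G/- → run G
t=12: L0/L1/L2 = -/G/- → run G
t=13: L0/L1/L2 = -/G/- → run G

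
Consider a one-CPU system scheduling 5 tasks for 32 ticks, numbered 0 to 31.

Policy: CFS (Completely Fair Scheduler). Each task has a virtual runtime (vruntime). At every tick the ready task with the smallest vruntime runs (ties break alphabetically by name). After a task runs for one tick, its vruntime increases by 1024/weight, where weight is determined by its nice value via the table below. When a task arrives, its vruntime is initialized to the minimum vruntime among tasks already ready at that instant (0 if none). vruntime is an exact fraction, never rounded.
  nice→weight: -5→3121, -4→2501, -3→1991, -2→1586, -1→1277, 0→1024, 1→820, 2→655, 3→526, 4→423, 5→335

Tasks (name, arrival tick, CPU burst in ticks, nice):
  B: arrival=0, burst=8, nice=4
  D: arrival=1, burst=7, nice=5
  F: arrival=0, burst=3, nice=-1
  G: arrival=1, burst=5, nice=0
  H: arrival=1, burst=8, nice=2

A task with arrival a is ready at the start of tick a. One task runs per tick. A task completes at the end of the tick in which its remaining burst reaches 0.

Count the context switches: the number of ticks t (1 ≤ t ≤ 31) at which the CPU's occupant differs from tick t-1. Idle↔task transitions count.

t=0: vr[B=0 F=0] → run B
t=1: vr[B=1024/423 D=0 F=0 G=0 H=0] → run D
t=2: vr[B=1024/423 D=1024/335 F=0 G=0 H=0] → run F
t=3: vr[B=1024/423 D=1024/335 F=1024/1277 G=0 H=0] → run G
t=4: vr[B=1024/423 D=1024/335 F=1024/1277 G=1 H=0] → run H
t=5: vr[B=1024/423 D=1024/335 F=1024/1277 G=1 H=1024/655] → run F
t=6: vr[B=1024/423 D=1024/335 F=2048/1277 G=1 H=1024/655] → run G
t=7: vr[B=1024/423 D=1024/335 F=2048/1277 G=2 H=1024/655] → run H
t=8: vr[B=1024/423 D=1024/335 F=2048/1277 G=2 H=2048/655] → run F
t=9: vr[B=1024/423 D=1024/335 G=2 H=2048/655] → run G
t=10: vr[B=1024/423 D=1024/335 G=3 H=2048/655] → run B
t=11: vr[B=2048/423 D=1024/335 G=3 H=2048/655] → run G
t=12: vr[B=2048/423 D=1024/335 G=4 H=2048/655] → run D
t=13: vr[B=2048/423 D=2048/335 G=4 H=2048/655] → run H
t=14: vr[B=2048/423 D=2048/335 G=4 H=3072/655] → run G
t=15: vr[B=2048/423 D=2048/335 H=3072/655] → run H
t=16: vr[B=2048/423 D=2048/335 H=4096/655] → run B
t=17: vr[B=1024/141 D=2048/335 H=4096/655] → run D
t=18: vr[B=1024/141 D=3072/335 H=4096/655] → run H
t=19: vr[B=1024/141 D=3072/335 H=1024/131] → run B
t=20: vr[B=4096/423 D=3072/335 H=1024/131] → run H
t=21: vr[B=4096/423 D=3072/335 H=6144/655] → run D
t=22: vr[B=4096/423 D=4096/335 H=6144/655] → run H
t=23: vr[B=4096/423 D=4096/335 H=7168/655] → run B
t=24: vr[B=5120/423 D=4096/335 H=7168/655] → run H
t=25: vr[B=5120/423 D=4096/335] → run B
t=26: vr[B=2048/141 D=4096/335] → run D
t=27: vr[B=2048/141 D=1024/67] → run B
t=28: vr[B=7168/423 D=1024/67] → run D
t=29: vr[B=7168/423 D=6144/335] → run B
t=30: vr[D=6144/335] → run D
t=31: (idle)

context switches = 31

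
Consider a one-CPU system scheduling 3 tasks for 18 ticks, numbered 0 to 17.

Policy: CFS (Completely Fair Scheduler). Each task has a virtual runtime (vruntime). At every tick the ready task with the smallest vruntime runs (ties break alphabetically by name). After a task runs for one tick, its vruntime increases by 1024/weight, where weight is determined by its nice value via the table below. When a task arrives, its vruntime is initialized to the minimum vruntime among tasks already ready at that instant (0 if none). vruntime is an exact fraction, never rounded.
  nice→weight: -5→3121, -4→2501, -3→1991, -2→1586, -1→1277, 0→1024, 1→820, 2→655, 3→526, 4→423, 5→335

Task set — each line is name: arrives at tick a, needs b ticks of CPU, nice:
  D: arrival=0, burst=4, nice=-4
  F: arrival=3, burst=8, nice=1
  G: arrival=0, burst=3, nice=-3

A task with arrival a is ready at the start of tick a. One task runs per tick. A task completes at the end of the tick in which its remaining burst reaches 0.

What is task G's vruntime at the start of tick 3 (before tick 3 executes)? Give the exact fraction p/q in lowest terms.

t=0: vr[D=0 G=0] → run D
t=1: vr[D=1024/2501 G=0] → run G
t=2: vr[D=1024/2501 G=1024/1991] → run D
t=3: vr[D=2048/2501 F=1024/1991 G=1024/1991] → run F
t=4: vr[D=2048/2501 F=719616/408155 G=1024/1991] → run G
t=5: vr[D=2048/2501 F=719616/408155 G=2048/1991] → run D
t=6: vr[D=3072/2501 F=719616/408155 G=2048/1991] → run G
t=7: vr[D=3072/2501 F=719616/408155] → run D
t=8: vr[F=719616/408155] → run F
t=9: vr[F=1229312/408155] → run F
t=10: vr[F=1739008/408155] → run F
t=11: vr[F=2248704/408155] → run F
t=12: vr[F=551680/81631] → run F
t=13: vr[F=3268096/408155] → run F
t=14: vr[F=3777792/408155] → run F
t=15: (idle)
t=16: (idle)
t=17: (idle)

vruntime(G, start of tick 3) = 1024/1991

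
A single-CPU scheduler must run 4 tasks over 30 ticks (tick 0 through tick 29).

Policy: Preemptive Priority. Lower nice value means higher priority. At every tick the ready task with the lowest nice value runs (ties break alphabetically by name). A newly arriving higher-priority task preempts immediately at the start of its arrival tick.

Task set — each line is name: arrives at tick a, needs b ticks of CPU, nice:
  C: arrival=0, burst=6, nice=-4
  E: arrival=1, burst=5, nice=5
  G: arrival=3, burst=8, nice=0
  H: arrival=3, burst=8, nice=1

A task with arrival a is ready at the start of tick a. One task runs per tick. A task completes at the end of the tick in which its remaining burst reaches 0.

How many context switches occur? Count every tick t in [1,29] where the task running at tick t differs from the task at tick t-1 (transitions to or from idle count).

context switches = 4

t=0: ready={C} → run C
t=1: ready={C,E} → run C
t=2: ready={C,E} → run C
t=3: ready={C,E,G,H} → run C
t=4: ready={C,E,G,H} → run C
t=5: ready={C,E,G,H} → run C
t=6: ready={E,G,H} → run G
t=7: ready={E,G,H} → run G
t=8: ready={E,G,H} → run G
t=9: ready={E,G,H} → run G
t=10: ready={E,G,H} → run G
t=11: ready={E,G,H} → run G
t=12: ready={E,G,H} → run G
t=13: ready={E,G,H} → run G
t=14: ready={E,H} → run H
t=15: ready={E,H} → run H
t=16: ready={E,H} → run H
t=17: ready={E,H} → run H
t=18: ready={E,H} → run H
t=19: ready={E,H} → run H
t=20: ready={E,H} → run H
t=21: ready={E,H} → run H
t=22: ready={E} → run E
t=23: ready={E} → run E
t=24: ready={E} → run E
t=25: ready={E} → run E
t=26: ready={E} → run E
t=27: (idle)
t=28: (idle)
t=29: (idle)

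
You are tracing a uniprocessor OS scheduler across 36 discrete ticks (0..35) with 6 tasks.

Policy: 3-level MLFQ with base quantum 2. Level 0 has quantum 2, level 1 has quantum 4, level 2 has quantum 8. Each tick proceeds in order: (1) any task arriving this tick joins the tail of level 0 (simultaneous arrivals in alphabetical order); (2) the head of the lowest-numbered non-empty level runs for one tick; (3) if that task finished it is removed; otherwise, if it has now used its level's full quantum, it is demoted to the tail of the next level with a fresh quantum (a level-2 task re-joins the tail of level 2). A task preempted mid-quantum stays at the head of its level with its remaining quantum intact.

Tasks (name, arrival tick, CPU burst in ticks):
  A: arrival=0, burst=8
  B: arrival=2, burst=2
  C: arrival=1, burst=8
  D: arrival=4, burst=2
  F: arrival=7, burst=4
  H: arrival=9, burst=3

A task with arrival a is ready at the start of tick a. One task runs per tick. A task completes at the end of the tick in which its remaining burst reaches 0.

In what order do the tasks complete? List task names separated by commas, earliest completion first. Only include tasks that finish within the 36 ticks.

t=0: L0/L1/L2 = A/-/- → run A
t=1: L0/L1/L2 = AC/-/- → run A
t=2: L0/L1/L2 = CB/A/- → run C
t=3: L0/L1/L2 = CB/A/- → run C
t=4: L0/L1/L2 = BD/AC/- → run B
t=5: L0/L1/L2 = BD/AC/- → run B
t=6: L0/L1/L2 = D/AC/- → run D
t=7: L0/L1/L2 = DF/AC/- → run D
t=8: L0/L1/L2 = F/AC/- → run F
t=9: L0/L1/L2 = FH/AC/- → run F
t=10: L0/L1/L2 = H/ACF/- → run H
t=11: L0/L1/L2 = H/ACF/- → run H
t=12: L0/L1/L2 = -/ACFH/- → run A
t=13: L0/L1/L2 = -/ACFH/- → run A
t=14: L0/L1/L2 = -/ACFH/- → run A
t=15: L0/L1/L2 = -/ACFH/- → run A
t=16: L0/L1/L2 = -/CFH/A → run C
t=17: L0/L1/L2 = -/CFH/A → run C
t=18: L0/L1/L2 = -/CFH/A → run C
t=19: L0/L1/L2 = -/CFH/A → run C
t=20: L0/L1/L2 = -/FH/AC → run F
t=21: L0/L1/L2 = -/FH/AC → run F
t=22: L0/L1/L2 = -/H/AC → run H
t=23: L0/L1/L2 = -/-/AC → run A
t=24: L0/L1/L2 = -/-/AC → run A
t=25: L0/L1/L2 = -/-/C → run C
t=26: L0/L1/L2 = -/-/C → run C
t=27: (idle)
t=28: (idle)
t=29: (idle)
t=30: (idle)
t=31: (idle)
t=32: (idle)
t=33: (idle)
t=34: (idle)
t=35: (idle)

completion order = B, D, F, H, A, C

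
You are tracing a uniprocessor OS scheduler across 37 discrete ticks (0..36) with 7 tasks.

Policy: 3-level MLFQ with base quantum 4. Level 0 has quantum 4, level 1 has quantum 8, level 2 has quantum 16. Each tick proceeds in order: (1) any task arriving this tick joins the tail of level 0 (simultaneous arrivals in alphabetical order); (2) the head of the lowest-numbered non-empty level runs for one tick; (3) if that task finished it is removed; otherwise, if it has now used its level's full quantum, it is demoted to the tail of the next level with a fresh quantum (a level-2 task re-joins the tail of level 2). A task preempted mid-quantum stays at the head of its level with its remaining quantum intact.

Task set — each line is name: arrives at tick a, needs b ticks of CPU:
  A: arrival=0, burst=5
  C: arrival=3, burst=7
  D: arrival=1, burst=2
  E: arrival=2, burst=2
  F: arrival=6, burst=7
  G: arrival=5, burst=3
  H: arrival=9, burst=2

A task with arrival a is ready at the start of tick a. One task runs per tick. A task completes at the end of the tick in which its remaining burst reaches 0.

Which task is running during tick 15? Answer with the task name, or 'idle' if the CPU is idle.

running at tick 15 = F

t=0: L0/L1/L2 = A/-/- → run A
t=1: L0/L1/L2 = AD/-/- → run A
t=2: L0/L1/L2 = ADE/-/- → run A
t=3: L0/L1/L2 = ADEC/-/- → run A
t=4: L0/L1/L2 = DEC/A/- → run D
t=5: L0/L1/L2 = DECG/A/- → run D
t=6: L0/L1/L2 = ECGF/A/- → run E
t=7: L0/L1/L2 = ECGF/A/- → run E
t=8: L0/L1/L2 = CGF/A/- → run C
t=9: L0/L1/L2 = CGFH/A/- → run C
t=10: L0/L1/L2 = CGFH/A/- → run C
t=11: L0/L1/L2 = CGFH/A/- → run C
t=12: L0/L1/L2 = GFH/AC/- → run G
t=13: L0/L1/L2 = GFH/AC/- → run G
t=14: L0/L1/L2 = GFH/AC/- → run G
t=15: L0/L1/L2 = FH/AC/- → run F
t=16: L0/L1/L2 = FH/AC/- → run F
t=17: L0/L1/L2 = FH/AC/- → run F
t=18: L0/L1/L2 = FH/AC/- → run F
t=19: L0/L1/L2 = H/ACF/- → run H
t=20: L0/L1/L2 = H/ACF/- → run H
t=21: L0/L1/L2 = -/ACF/- → run A
t=22: L0/L1/L2 = -/CF/- → run C
t=23: L0/L1/L2 = -/CF/- → run C
t=24: L0/L1/L2 = -/CF/- → run C
t=25: L0/L1/L2 = -/F/- → run F
t=26: L0/L1/L2 = -/F/- → run F
t=27: L0/L1/L2 = -/F/- → run F
t=28: (idle)
t=29: (idle)
t=30: (idle)
t=31: (idle)
t=32: (idle)
t=33: (idle)
t=34: (idle)
t=35: (idle)
t=36: (idle)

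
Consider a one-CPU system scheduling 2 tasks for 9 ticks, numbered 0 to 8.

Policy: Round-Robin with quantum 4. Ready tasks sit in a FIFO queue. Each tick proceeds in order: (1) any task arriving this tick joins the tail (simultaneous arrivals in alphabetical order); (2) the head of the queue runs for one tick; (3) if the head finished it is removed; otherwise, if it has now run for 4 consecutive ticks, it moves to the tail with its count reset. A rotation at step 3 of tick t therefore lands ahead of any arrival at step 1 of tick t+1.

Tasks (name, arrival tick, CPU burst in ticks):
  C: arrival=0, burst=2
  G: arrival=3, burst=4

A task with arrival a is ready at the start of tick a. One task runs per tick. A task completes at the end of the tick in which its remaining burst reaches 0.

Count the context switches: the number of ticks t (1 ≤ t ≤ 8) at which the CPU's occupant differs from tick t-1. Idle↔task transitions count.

context switches = 3

t=0: queue=[C] q_used=0 → run C
t=1: queue=[C] q_used=1 → run C
t=2: (idle)
t=3: queue=[G] q_used=0 → run G
t=4: queue=[G] q_used=1 → run G
t=5: queue=[G] q_used=2 → run G
t=6: queue=[G] q_used=3 → run G
t=7: (idle)
t=8: (idle)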